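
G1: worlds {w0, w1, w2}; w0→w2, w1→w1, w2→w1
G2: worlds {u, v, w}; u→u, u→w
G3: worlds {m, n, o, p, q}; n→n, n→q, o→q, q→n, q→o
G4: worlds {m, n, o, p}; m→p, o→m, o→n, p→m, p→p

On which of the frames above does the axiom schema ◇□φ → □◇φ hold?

G1, G3

The schema corresponds to convergence: ∀x ∀y ∀z (Rxy ∧ Rxz → ∃w (Ryw ∧ Rzw)).
G1: satisfies the condition.
G2: fails — Ruw and Ruw but w and w have no common successor.
G3: satisfies the condition.
G4: fails — Rom and Ron but m and n have no common successor.
Valid on: G1, G3.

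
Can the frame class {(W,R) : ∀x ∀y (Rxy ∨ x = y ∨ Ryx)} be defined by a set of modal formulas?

Modal frame validity is preserved under disjoint unions.
Take 2 disjoint single-world reflexive frames: each is trivially connected, but their disjoint union has 2 worlds with no edge between distinct components, so it is not connected.
Hence connectedness of R is not modally definable.

No — not modally definable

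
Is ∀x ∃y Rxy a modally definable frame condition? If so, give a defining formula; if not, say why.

Yes — defined by □r → ◇r

This is a Sahlqvist condition; the D axiom □r → ◇r defines it.
Suppose □r→◇r is valid. At any x set V(r)=W. Then □r at x, so ◇r at x, so x has a successor.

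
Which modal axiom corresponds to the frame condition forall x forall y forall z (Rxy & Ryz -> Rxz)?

□q → □□q

This is transitivity; the standard corresponding axiom is 4: □q → □□q.
Suppose □q→□□q is valid. Take Rxy, Ryz and set V(q)={w : Rxw}. Then □q at x, so □□q at x, so □q at y, so q at z, i.e. Rxz.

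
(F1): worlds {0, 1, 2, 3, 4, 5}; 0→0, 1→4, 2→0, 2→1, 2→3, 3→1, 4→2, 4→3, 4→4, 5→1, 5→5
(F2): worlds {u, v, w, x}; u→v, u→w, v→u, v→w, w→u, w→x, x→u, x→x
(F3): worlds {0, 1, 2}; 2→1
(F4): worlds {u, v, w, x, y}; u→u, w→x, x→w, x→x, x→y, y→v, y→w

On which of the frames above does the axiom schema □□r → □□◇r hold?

(F2), (F3)

Frame correspondent (Sahlqvist): ∀x ∀z (xR²z → ∃w (xR²w ∧ zRw)) — i.e. a generalized confluence (Geach) condition.
(F1): fails — 1R²3 but no w with 1R²w and 3Rw.
(F2): satisfies the condition.
(F3): satisfies the condition.
(F4): fails — xR²v but no t with xR²t and vRt.
Valid on: (F2), (F3).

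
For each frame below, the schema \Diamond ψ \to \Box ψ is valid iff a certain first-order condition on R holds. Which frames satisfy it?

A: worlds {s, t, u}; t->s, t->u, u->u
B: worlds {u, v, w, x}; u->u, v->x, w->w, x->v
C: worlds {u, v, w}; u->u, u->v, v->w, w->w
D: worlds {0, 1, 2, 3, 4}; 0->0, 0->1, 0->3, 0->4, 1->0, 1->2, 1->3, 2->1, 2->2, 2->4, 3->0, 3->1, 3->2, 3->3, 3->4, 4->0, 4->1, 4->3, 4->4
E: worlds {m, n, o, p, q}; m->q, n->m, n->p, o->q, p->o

B

The schema corresponds to partial functionality: \forall x \forall y \forall z (Rxy \wedge Rxz \to y = z).
A: fails — t sees both s and u.
B: satisfies the condition.
C: fails — u sees both u and v.
D: fails — 0 sees both 0 and 1.
E: fails — n sees both m and p.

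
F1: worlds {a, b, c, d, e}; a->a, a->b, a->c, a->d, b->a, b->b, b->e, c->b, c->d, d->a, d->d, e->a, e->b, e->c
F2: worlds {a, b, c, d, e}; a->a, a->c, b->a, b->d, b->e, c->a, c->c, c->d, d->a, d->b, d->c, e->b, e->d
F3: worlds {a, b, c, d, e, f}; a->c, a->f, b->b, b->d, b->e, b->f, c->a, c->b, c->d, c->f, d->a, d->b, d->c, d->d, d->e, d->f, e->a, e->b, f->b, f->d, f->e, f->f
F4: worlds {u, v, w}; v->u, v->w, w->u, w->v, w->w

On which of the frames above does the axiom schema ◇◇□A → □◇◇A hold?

Frame correspondent (Sahlqvist): ∀x ∀y ∀z ((xR²y ∧ xRz) → ∃w (yRw ∧ zR²w)) — i.e. a generalized confluence (Geach) condition.
F1: ✓.
F2: ✓.
F3: ✓.
F4: fails — vR²u, vRu but no t with uRt and uR²t.
Valid on: F1, F2, F3.

F1, F2, F3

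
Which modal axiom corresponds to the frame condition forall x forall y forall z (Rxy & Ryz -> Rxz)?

□r → □□r

The condition is transitivity. The 4 schema □r → □□r defines it.
Suppose □r→□□r is valid. Take Rxy, Ryz and set V(r)={w : Rxw}. Then □r at x, so □□r at x, so □r at y, so r at z, i.e. Rxz.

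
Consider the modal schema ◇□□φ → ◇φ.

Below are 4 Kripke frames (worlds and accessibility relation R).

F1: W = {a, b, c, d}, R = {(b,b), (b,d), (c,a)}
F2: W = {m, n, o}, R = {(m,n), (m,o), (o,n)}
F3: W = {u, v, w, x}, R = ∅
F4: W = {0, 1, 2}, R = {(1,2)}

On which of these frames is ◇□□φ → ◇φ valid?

F3

The schema corresponds to a generalized confluence (Geach) condition: ∀x ∀y (xRy → ∃w (yR²w ∧ xRw)).
F1: fails — bRd but no w with dR²w and bRw.
F2: fails — mRn but no w with nR²w and mRw.
F3: condition met.
F4: fails — 1R2 but no w with 2R²w and 1Rw.
Valid on: F3.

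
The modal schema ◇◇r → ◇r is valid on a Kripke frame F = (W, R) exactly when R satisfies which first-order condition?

This schema is equivalent to the 4 axiom □r → □□r.
Its frame correspondent is transitivity — ∀x ∀y ∀z (Rxy ∧ Ryz → Rxz).

transitivity: ∀x ∀y ∀z (Rxy ∧ Ryz → Rxz)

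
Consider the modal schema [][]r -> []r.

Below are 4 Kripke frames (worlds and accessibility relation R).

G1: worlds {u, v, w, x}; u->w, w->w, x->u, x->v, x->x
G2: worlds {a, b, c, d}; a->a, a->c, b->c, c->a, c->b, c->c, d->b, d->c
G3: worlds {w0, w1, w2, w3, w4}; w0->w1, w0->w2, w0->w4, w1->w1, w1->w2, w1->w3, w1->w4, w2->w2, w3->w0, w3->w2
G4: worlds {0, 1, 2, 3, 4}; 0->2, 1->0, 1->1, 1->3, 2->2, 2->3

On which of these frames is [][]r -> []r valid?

This is the axiom for density; its first-order frame correspondent is forall x forall y (Rxy -> exists z (Rxz & Rzy)).
G1: condition met.
G2: condition met.
G3: fails — Rw3w0 but no z with Rw3z and Rzw0.
G4: condition met.
Valid on: G1, G2, G4.

G1, G2, G4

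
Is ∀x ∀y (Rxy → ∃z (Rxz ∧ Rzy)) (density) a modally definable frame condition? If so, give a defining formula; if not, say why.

This is a Sahlqvist condition; the C4 axiom □□q → □q defines it.
Suppose □□q→□q is valid. Take Rxy and set V(q)={w : xR²w}. Then □□q at x, so □q at x, so q at y, i.e. ∃z(Rxz∧Rzy).

Yes — defined by □□q → □q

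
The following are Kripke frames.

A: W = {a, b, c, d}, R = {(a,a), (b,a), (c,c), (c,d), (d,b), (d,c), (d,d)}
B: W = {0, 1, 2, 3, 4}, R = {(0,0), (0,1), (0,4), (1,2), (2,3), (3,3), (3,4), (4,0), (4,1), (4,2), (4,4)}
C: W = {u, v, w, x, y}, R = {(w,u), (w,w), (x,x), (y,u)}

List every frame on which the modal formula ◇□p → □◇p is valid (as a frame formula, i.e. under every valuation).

The schema corresponds to convergence: ∀x ∀y ∀z (Rxy ∧ Rxz → ∃w (Ryw ∧ Rzw)).
A: fails — Rdc and Rdb but c and b have no common successor.
B: fails — R00 and R01 but 0 and 1 have no common successor.
C: fails — Rww and Rwu but w and u have no common successor.
Valid on no frame.

none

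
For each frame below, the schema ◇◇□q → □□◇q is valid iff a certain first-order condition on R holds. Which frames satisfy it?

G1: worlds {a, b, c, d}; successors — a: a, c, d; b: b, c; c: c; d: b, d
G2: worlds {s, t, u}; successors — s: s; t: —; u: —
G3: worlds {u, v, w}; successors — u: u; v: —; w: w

Frame correspondent (Sahlqvist): ∀x ∀y ∀z ((xR²y ∧ xR²z) → ∃w (yRw ∧ zRw)) — i.e. a generalized confluence (Geach) condition.
G1: fails — aR²c, aR²d but no w with cRw and dRw.
G2: holds.
G3: holds.
Valid on: G2, G3.

G2, G3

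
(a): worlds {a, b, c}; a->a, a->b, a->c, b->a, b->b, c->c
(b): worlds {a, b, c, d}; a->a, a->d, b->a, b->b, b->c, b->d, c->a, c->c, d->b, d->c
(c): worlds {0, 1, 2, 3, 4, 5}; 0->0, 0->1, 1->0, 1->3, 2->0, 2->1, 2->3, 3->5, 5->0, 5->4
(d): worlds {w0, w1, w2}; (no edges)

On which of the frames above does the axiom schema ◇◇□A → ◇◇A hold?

(a), (b), (d)

This is the axiom for a generalized confluence (Geach) condition; its first-order frame correspondent is ∀x ∀y (xR²y → ∃w (yRw ∧ xR²w)).
(a): condition met.
(b): condition met.
(c): fails — 0R²3 but no w with 3Rw and 0R²w.
(d): condition met.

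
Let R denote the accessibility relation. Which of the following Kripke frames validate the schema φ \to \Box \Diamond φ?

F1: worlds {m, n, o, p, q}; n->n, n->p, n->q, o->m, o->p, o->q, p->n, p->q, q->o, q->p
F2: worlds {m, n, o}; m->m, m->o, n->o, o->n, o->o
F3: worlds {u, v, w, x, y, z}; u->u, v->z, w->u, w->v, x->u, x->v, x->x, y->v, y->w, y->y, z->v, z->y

Frame correspondent (Sahlqvist): \forall x \forall y (Rxy \to Ryx) — i.e. symmetry.
F1: fails — Rom but not Rmo.
F2: fails — Rmo but not Rom.
F3: fails — Rwu but not Ruw.
Valid on no frame.

none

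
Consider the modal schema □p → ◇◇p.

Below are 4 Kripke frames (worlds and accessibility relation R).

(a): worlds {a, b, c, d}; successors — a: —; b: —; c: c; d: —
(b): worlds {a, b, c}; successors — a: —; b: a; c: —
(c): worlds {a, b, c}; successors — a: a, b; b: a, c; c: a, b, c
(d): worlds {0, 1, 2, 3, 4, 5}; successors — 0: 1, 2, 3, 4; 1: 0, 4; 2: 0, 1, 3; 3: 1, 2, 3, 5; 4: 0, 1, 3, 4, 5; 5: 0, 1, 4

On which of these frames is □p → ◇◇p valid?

(c), (d)

This is the axiom for a generalized confluence (Geach) condition; its first-order frame correspondent is ∀x ∃w (xRw ∧ xR²w).
(a): fails — at a but no w with aRw and aR²w.
(b): fails — at a but no w with aRw and aR²w.
(c): ✓.
(d): ✓.
Valid on: (c), (d).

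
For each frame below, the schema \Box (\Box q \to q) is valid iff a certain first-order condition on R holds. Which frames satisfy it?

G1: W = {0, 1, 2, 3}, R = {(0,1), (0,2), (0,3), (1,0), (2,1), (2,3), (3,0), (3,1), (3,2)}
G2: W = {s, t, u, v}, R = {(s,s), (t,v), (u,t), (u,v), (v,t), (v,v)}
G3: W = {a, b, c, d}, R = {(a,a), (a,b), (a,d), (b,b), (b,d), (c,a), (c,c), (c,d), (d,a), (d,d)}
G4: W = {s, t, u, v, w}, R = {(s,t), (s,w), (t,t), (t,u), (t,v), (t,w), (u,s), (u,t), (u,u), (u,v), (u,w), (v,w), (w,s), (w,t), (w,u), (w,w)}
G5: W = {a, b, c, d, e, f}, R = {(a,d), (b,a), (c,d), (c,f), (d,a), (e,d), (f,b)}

G3

Frame correspondent (Sahlqvist): \forall x \forall y (Rxy \to Ryy) — i.e. shift-reflexivity.
G1: fails — R10 but not R00.
G2: fails — Rut but not Rtt.
G3: satisfies the condition.
G4: fails — Ruv but not Rvv.
G5: fails — Rcd but not Rdd.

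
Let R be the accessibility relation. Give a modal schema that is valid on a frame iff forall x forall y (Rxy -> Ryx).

ψ → □◇ψ

The condition is symmetry. The B schema ψ → □◇ψ defines it.
Suppose ψ→□◇ψ is valid. Take Rxy and set V(ψ)={x}. Then ψ at x, so □◇ψ at x, so ◇ψ at y, so some z with Ryz has ψ; z=x, i.e. Ryx.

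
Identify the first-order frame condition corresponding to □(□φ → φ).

Shift-reflexivity

Suppose □(□φ→φ) is valid. Take Rxy and set V(φ)={w : Ryw}. Then at y, □φ holds; since □(□φ→φ) at x, □φ→φ at y, so φ at y, i.e. Ryy.
Conversely, any frame satisfying ∀x ∀y (Rxy → Ryy) validates the schema.
So the correspondent is shift-reflexivity.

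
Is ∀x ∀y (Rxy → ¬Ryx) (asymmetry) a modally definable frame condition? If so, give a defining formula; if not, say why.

No — not modally definable

Any modally definable frame class is closed under surjective bounded morphisms.
The 3-cycle (worlds s,t,u with s→t→u→s) is asymmetric. Mapping every world to a single reflexive point • is a surjective bounded morphism, and the reflexive point is not asymmetric (R•• but asymmetry requires ¬R••).
Hence asymmetry is not modally definable.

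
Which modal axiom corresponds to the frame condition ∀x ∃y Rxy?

The condition is seriality. The D schema □ψ → ◇ψ defines it.

□ψ → ◇ψ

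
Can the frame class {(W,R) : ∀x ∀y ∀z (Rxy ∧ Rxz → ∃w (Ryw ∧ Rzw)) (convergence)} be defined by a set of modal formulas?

Yes, by ◇□q → □◇q

Yes: it is convergence, defined by the .2 schema ◇□q → □◇q.
Suppose ◇□q→□◇q is valid. Take Rxy, Rxz and set V(q)={w : Ryw}. Then □q at y so ◇□q at x, so □◇q at x, so ◇q at z, giving w with Rzw and Ryw.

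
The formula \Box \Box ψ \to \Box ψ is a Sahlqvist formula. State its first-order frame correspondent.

Suppose □□ψ→□ψ is valid. Take Rxy and set V(ψ)={w : xR²w}. Then □□ψ at x, so □ψ at x, so ψ at y, i.e. ∃z(Rxz∧Rzy).
Conversely, on a frame with density the schema holds at every world under every valuation.
Frame condition: \forall x \forall y (Rxy \to \exists z (Rxz \wedge Rzy)).

Density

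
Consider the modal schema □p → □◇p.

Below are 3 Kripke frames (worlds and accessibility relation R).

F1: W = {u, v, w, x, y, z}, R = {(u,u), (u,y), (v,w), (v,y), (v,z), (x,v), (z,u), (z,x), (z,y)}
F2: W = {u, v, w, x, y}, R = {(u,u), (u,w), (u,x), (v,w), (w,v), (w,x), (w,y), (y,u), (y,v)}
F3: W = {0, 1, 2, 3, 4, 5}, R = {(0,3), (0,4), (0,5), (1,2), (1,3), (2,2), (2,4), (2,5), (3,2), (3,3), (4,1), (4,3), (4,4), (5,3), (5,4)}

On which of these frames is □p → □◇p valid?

F3

The schema corresponds to a generalized confluence (Geach) condition: ∀x ∀z (xRz → ∃w (xRw ∧ zRw)).
F1: fails — uRy but no t with uRt and yRt.
F2: fails — uRx but no t with uRt and xRt.
F3: holds.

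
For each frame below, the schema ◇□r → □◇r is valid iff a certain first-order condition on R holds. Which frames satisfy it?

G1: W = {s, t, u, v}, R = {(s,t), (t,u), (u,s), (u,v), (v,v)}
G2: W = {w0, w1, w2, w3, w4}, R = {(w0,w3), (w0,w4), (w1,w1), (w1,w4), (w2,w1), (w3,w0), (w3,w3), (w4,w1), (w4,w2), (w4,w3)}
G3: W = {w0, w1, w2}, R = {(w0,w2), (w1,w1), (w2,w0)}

The schema corresponds to convergence: ∀x ∀y ∀z (Rxy ∧ Rxz → ∃w (Ryw ∧ Rzw)).
G1: fails — Ruv and Rus but v and s have no common successor.
G2: fails — Rw4w1 and Rw4w3 but w1 and w3 have no common successor.
G3: holds.

G3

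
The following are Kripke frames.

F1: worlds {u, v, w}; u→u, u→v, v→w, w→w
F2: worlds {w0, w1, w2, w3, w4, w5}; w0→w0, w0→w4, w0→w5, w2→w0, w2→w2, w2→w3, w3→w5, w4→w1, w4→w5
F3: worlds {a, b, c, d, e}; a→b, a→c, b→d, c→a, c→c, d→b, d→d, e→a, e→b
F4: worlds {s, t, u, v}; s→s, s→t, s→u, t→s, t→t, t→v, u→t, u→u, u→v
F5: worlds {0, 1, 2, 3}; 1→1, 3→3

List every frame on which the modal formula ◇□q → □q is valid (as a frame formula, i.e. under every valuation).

Frame correspondent (Sahlqvist): ∀x ∀y ∀z (Rxy ∧ Rxz → Ryz) — i.e. the Euclidean property.
F1: fails — Ruv and Ruv but not Rvv.
F2: fails — Rw0w4 and Rw0w4 but not Rw4w4.
F3: fails — Rab and Rab but not Rbb.
F4: fails — Rsu and Rss but not Rus.
F5: ✓.
Valid on: F5.

F5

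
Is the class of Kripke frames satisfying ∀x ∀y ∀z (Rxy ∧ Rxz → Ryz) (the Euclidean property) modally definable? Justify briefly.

Definable; ◇q → □◇q defines it

This is a Sahlqvist condition; the 5 axiom ◇q → □◇q defines it.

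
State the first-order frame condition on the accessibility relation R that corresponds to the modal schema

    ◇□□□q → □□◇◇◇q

∀x ∀y ∀z ((xRy ∧ xR²z) → ∃w (yR³w ∧ zR³w))

This is a Sahlqvist (Geach-type) schema ◇^1□^3q → □^2◇^3q.
First-order correspondent: ∀x ∀y ∀z ((xRy ∧ xR²z) → ∃w (yR³w ∧ zR³w)).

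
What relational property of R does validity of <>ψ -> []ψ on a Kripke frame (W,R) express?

Suppose ◇ψ→□ψ is valid. Take Rxy, Rxz and set V(ψ)={y}. Then ◇ψ at x, so □ψ at x, so ψ at z, i.e. z=y.

partial functionality: forall x forall y forall z (Rxy & Rxz -> y = z)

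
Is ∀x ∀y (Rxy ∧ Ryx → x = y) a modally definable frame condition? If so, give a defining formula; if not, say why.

If a class were modally definable it would be closed under surjective bounded morphisms (Goldblatt–Thomason).
The 4-cycle (worlds w0,w1,w2,w3 with w0→w1→w2→w3→w0) is antisymmetric. Sending even-indexed worlds to • and odd-indexed worlds to ∘ is a surjective bounded morphism onto the two-world frame with •↔∘, which is not antisymmetric.
So the class is not modally definable.

No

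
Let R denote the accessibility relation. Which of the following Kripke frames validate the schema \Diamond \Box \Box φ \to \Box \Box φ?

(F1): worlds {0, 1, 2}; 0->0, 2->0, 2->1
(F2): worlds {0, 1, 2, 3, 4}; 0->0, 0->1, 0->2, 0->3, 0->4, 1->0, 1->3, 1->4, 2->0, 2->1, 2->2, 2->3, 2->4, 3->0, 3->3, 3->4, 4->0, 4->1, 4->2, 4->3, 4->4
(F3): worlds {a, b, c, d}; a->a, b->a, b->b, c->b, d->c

(F2)

This is the axiom for a generalized confluence (Geach) condition; its first-order frame correspondent is \forall x \forall y \forall z ((xRy \wedge x R^2 z) \to \exists w (y R^2 w \wedge z = w)).
(F1): fails — 2R1, 2R²0 but no w with 1R²w and 0=w.
(F2): satisfies the condition.
(F3): fails — bRa, bR²b but no w with aR²w and b=w.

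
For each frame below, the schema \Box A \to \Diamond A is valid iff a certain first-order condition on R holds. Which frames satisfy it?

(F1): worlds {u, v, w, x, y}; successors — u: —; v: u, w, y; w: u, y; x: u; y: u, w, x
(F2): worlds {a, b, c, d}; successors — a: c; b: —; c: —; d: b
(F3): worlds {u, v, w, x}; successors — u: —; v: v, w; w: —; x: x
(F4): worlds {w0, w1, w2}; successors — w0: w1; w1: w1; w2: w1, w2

(F4)

This is the axiom for seriality; its first-order frame correspondent is \forall x \exists y Rxy.
(F1): fails — world u has no successor.
(F2): fails — world b has no successor.
(F3): fails — world u has no successor.
(F4): condition met.
Valid on: (F4).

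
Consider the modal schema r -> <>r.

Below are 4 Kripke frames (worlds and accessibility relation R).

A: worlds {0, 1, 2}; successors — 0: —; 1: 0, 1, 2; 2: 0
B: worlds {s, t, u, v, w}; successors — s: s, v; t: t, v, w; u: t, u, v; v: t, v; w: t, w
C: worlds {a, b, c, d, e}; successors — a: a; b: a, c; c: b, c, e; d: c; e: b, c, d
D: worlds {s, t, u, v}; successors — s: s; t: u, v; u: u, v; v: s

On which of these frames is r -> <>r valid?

The schema corresponds to reflexivity: forall x Rxx.
A: fails — world 0 does not see itself.
B: holds.
C: fails — world b does not see itself.
D: fails — world t does not see itself.

B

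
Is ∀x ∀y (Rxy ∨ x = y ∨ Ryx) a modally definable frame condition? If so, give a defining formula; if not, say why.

If a class were modally definable it would be closed under disjoint unions (Goldblatt–Thomason).
Take 3 disjoint single-world reflexive frames: each is trivially connected, but their disjoint union has 3 worlds with no edge between distinct components, so it is not connected.
So the class is not modally definable.

Not modally definable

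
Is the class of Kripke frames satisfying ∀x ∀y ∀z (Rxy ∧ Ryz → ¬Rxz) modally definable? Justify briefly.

No — not modally definable

If a class were modally definable it would be closed under surjective bounded morphisms (Goldblatt–Thomason).
The 5-cycle (worlds s,t,u,v,w with s→t→u→v→w→s) is intransitive. Mapping every world to a single reflexive point • is a surjective bounded morphism; the reflexive point is not intransitive (R••∧R•• but R••).
So no modal formula (or set of formulas) defines exactly the intransitive frames.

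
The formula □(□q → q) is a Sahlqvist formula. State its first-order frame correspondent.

shift-reflexivity: ∀x ∀y (Rxy → Ryy)

Suppose □(□q→q) is valid. Take Rxy and set V(q)={w : Ryw}. Then at y, □q holds; since □(□q→q) at x, □q→q at y, so q at y, i.e. Ryy.
Conversely, on a frame with shift-reflexivity the schema holds at every world under every valuation.
So the correspondent is shift-reflexivity.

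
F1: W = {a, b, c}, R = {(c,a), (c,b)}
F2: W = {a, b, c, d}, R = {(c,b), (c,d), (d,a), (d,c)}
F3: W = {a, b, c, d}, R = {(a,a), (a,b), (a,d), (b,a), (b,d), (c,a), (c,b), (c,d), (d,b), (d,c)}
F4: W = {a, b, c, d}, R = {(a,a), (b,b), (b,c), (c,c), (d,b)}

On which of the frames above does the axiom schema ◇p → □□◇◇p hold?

Frame correspondent (Sahlqvist): ∀x ∀y ∀z ((xRy ∧ xR²z) → ∃w (y = w ∧ zR²w)) — i.e. a generalized confluence (Geach) condition.
F1: condition met.
F2: fails — cRb, cR²a but no w with b=w and aR²w.
F3: fails — dRc, dR²d but no w with c=w and dR²w.
F4: fails — bRb, bR²c but no w with b=w and cR²w.
Valid on: F1.

F1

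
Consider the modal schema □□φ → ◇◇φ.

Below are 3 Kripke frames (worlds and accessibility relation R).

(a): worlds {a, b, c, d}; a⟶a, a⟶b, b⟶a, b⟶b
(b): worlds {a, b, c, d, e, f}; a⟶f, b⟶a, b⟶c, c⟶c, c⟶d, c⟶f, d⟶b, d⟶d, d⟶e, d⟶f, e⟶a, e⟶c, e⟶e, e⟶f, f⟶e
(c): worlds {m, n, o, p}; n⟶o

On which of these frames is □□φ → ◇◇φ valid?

Frame correspondent (Sahlqvist): ∀x ∃w (xR²w ∧ xR²w) — i.e. a generalized confluence (Geach) condition.
(a): fails — at c but no w with cR²w and cR²w.
(b): condition met.
(c): fails — at m but no w with mR²w and mR²w.

(b)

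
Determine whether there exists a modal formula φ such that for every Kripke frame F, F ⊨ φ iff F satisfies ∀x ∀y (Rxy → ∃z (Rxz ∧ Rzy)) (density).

The condition is density. A defining modal formula is □□r → □r.

Yes — defined by □□r → □r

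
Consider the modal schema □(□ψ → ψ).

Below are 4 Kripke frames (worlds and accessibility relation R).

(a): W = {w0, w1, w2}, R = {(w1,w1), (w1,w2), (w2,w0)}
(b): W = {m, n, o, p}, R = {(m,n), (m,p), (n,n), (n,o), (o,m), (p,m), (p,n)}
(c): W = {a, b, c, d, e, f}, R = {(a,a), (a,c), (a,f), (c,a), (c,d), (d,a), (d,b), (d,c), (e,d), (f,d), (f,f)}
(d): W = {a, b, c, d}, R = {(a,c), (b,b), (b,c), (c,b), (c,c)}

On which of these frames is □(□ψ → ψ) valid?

This is the axiom for shift-reflexivity; its first-order frame correspondent is ∀x ∀y (Rxy → Ryy).
(a): fails — Rw1w2 but not Rw2w2.
(b): fails — Rom but not Rmm.
(c): fails — Rcd but not Rdd.
(d): holds.

(d)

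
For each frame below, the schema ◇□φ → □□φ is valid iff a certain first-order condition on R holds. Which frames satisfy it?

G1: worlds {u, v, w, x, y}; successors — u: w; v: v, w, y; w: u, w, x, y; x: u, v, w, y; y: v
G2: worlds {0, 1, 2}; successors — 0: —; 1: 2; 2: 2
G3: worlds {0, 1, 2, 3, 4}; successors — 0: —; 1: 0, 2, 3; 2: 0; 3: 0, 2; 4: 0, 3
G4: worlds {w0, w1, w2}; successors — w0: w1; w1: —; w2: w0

The schema corresponds to a generalized confluence (Geach) condition: ∀x ∀y ∀z ((xRy ∧ xR²z) → ∃w (yRw ∧ z = w)).
G1: fails — vRv, vR²u but no t with vRt and u=t.
G2: holds.
G3: fails — 1R0, 1R²0 but no w with 0Rw and 0=w.
G4: holds.

G2, G4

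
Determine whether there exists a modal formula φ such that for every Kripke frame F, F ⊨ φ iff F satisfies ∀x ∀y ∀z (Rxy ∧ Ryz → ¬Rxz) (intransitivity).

No

Any modally definable frame class is closed under surjective bounded morphisms.
The 7-cycle (worlds w0,w1,w2,w3,w4,w5,w6 with w0→w1→w2→w3→w4→w5→w6→w0) is intransitive. Mapping every world to a single reflexive point • is a surjective bounded morphism; the reflexive point is not intransitive (R••∧R•• but R••).
So no modal formula (or set of formulas) defines exactly the intransitive frames.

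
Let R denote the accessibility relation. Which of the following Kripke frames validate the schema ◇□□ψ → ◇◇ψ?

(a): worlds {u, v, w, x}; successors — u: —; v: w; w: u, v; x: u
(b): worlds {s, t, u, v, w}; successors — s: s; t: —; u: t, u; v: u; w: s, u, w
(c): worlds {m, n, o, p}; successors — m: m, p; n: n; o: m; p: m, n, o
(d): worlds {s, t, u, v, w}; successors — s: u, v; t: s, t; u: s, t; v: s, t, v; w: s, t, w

(c), (d)

The schema corresponds to a generalized confluence (Geach) condition: ∀x ∀y (xRy → ∃w (yR²w ∧ xR²w)).
(a): fails — vRw but no t with wR²t and vR²t.
(b): fails — uRt but no w* with tR²w* and uR²w*.
(c): satisfies the condition.
(d): satisfies the condition.
Valid on: (c), (d).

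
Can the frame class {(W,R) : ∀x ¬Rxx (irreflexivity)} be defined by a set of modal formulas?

No — not modally definable

Modal frame validity is preserved under surjective bounded morphisms.
The 3-cycle (worlds s,t,u with s→t→u→s) is irreflexive, and the map sending every world to a single reflexive point • is a surjective bounded morphism (forth: every edge maps to (•,•); back: every world has a successor). So any modal formula valid on the 3-cycle is also valid on the reflexive point, which is not irreflexive.
So no modal formula (or set of formulas) defines exactly the irreflexive frames.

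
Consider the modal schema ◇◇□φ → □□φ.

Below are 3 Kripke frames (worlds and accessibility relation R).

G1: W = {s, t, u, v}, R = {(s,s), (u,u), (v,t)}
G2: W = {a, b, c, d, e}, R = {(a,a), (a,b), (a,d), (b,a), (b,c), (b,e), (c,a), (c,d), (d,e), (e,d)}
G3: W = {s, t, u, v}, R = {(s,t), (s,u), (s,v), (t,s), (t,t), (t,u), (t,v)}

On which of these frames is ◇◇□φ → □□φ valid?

The schema corresponds to a generalized confluence (Geach) condition: ∀x ∀y ∀z ((xR²y ∧ xR²z) → ∃w (yRw ∧ z = w)).
G1: ✓.
G2: fails — aR²a, aR²c but no w with aRw and c=w.
G3: fails — sR²s, sR²s but no w with sRw and s=w.
Valid on: G1.

G1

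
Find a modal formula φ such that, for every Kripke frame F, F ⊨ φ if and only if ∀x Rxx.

□p → p

This is reflexivity; the standard corresponding axiom is T: □p → p.
Suppose □p→p is valid. At any x set V(p)={w : Rxw}. Then □p holds at x, so p holds at x, i.e. Rxx.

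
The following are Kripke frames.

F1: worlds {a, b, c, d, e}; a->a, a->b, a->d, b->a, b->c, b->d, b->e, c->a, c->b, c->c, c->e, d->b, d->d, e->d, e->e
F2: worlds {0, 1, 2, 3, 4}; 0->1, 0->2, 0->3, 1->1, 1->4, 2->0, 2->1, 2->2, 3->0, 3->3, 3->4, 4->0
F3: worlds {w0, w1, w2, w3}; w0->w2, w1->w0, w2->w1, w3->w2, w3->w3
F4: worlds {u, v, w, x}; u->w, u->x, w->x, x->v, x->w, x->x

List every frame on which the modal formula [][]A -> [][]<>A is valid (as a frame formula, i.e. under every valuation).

F1, F2

This is the axiom for a generalized confluence (Geach) condition; its first-order frame correspondent is forall x forall z (x R^2 z -> exists w (x R^2 w & zRw)).
F1: holds.
F2: holds.
F3: fails — w0R²w1 but no w with w0R²w and w1Rw.
F4: fails — uR²v but no t with uR²t and vRt.
Valid on: F1, F2.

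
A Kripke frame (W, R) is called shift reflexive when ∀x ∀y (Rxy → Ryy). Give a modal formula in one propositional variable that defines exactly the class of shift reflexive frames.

□(□r → r)

This is shift-reflexivity; the standard corresponding axiom is T□: □(□r → r).
Suppose □(□r→r) is valid. Take Rxy and set V(r)={w : Ryw}. Then at y, □r holds; since □(□r→r) at x, □r→r at y, so r at y, i.e. Ryy.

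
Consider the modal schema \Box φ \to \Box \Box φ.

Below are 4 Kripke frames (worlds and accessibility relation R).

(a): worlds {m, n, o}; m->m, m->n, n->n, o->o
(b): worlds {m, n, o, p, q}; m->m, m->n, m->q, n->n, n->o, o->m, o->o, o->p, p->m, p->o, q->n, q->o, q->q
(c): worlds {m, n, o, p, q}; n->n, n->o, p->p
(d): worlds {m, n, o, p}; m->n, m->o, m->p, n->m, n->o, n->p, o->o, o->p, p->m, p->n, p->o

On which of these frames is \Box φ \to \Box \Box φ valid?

Frame correspondent (Sahlqvist): \forall x \forall y \forall z (Rxy \wedge Ryz \to Rxz) — i.e. transitivity.
(a): ✓.
(b): fails — Rom and Rmq but not Roq.
(c): ✓.
(d): fails — Rop and Rpm but not Rom.

(a), (c)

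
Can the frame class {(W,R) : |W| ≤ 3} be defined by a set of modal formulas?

Not definable by any modal formula

If a class were modally definable it would be closed under disjoint unions (Goldblatt–Thomason).
Any modal formula valid on each of 4 disjoint one-world frames is valid on their disjoint union (validity is preserved under disjoint unions). Each one-world frame has |W|=1≤3, but the union has |W|=4.
Hence having at most 3 worlds is not modally definable.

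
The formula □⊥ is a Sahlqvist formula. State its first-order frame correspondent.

emptiness of R: ∀x ∀y ¬Rxy

□⊥ is valid iff no world has any successor (otherwise □⊥ fails at any world with one).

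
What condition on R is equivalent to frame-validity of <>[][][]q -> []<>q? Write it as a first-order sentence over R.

forall x forall y forall z ((xRy & xRz) -> exists w (y R^3 w & zRw))

This is a Sahlqvist (Geach-type) schema ◇^1□^3q → □^1◇^1q.
Minimal-valuation argument: fix x; take any y with xR^1y and any z with xR^1z. Set V(q) to the set of worlds R-reachable from y in exactly 3 steps. Then □^3q holds at y, so the antecedent holds at x; validity forces ◇^1q at z, giving a w with zR^1w and yR^3w.
First-order correspondent: forall x forall y forall z ((xRy & xRz) -> exists w (y R^3 w & zRw)).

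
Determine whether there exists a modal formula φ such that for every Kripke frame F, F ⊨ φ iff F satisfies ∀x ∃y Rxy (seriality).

Yes — defined by □p → ◇p

This is a Sahlqvist condition; the D axiom □p → ◇p defines it.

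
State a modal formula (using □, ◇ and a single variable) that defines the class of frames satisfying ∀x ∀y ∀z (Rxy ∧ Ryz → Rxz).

The condition is transitivity. The 4 schema □q → □□q defines it.

□q → □□q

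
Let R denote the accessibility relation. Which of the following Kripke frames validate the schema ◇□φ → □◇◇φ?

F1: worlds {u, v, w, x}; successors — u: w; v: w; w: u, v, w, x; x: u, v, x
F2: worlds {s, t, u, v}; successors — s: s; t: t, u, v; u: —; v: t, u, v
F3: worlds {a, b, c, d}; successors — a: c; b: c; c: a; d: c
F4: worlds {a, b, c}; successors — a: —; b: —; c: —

F1, F4

Frame correspondent (Sahlqvist): ∀x ∀y ∀z ((xRy ∧ xRz) → ∃w (yRw ∧ zR²w)) — i.e. a generalized confluence (Geach) condition.
F1: ✓.
F2: fails — tRt, tRu but no w with tRw and uR²w.
F3: fails — aRc, aRc but no w with cRw and cR²w.
F4: ✓.
Valid on: F1, F4.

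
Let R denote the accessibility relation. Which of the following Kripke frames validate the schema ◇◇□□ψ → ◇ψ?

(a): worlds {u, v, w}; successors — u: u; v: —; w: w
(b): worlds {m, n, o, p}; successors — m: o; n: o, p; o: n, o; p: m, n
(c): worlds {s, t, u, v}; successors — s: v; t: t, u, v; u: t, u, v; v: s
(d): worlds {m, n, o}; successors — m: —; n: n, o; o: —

(a)

This is the axiom for a generalized confluence (Geach) condition; its first-order frame correspondent is ∀x ∀y (xR²y → ∃w (yR²w ∧ xRw)).
(a): ✓.
(b): fails — pR²p but no w with pR²w and pRw.
(c): fails — sR²s but no w with sR²w and sRw.
(d): fails — nR²o but no w with oR²w and nRw.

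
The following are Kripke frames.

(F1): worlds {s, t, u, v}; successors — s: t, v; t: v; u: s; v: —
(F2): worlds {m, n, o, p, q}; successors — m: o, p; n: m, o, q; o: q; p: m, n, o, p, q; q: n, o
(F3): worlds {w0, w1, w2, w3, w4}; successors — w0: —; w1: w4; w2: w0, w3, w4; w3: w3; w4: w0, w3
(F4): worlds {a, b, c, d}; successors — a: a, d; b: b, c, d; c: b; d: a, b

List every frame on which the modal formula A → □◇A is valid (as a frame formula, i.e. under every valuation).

(F4)

Frame correspondent (Sahlqvist): ∀x ∀y (Rxy → Ryx) — i.e. symmetry.
(F1): fails — Rus but not Rsu.
(F2): fails — Rpn but not Rnp.
(F3): fails — Rw2w4 but not Rw4w2.
(F4): satisfies the condition.
Valid on: (F4).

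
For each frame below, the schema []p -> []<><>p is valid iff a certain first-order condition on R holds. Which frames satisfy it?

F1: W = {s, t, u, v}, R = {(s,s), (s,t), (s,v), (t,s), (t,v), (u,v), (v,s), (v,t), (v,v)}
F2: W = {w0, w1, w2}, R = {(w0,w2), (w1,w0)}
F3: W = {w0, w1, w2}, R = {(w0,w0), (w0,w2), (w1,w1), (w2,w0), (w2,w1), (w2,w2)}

The schema corresponds to a generalized confluence (Geach) condition: forall x forall z (xRz -> exists w (xRw & z R^2 w)).
F1: satisfies the condition.
F2: fails — w0Rw2 but no w with w0Rw and w2R²w.
F3: satisfies the condition.
Valid on: F1, F3.

F1, F3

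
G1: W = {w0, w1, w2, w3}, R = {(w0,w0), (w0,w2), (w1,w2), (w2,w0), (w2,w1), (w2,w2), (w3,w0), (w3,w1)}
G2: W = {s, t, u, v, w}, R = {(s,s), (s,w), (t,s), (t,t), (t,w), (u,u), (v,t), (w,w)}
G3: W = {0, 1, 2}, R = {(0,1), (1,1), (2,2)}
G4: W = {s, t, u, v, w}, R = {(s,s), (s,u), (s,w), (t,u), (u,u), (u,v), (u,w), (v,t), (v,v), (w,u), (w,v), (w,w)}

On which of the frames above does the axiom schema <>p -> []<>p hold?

G3

The schema corresponds to the Euclidean property: forall x forall y forall z (Rxy & Rxz -> Ryz).
G1: fails — Rw2w1 and Rw2w1 but not Rw1w1.
G2: fails — Rsw and Rss but not Rws.
G3: satisfies the condition.
G4: fails — Rsw and Rss but not Rws.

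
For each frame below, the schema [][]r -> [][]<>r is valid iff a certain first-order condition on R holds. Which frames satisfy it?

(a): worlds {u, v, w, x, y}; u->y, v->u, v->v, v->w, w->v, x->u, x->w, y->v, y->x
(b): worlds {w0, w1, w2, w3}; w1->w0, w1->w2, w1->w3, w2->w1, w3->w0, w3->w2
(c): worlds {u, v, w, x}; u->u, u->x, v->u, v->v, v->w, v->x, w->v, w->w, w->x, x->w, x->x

Frame correspondent (Sahlqvist): forall x forall z (x R^2 z -> exists w (x R^2 w & zRw)) — i.e. a generalized confluence (Geach) condition.
(a): fails — uR²x but no t with uR²t and xRt.
(b): fails — w1R²w0 but no w with w1R²w and w0Rw.
(c): ✓.
Valid on: (c).

(c)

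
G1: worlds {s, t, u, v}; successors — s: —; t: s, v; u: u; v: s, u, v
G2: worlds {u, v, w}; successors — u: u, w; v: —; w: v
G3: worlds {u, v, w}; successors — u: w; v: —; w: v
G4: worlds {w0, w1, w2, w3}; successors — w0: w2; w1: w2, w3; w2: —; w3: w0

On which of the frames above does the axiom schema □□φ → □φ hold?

The schema corresponds to density: ∀x ∀y (Rxy → ∃z (Rxz ∧ Rzy)).
G1: ✓.
G2: fails — Rwv but no z with Rwz and Rzv.
G3: fails — Ruw but no z with Ruz and Rzw.
G4: fails — Rw1w2 but no z with Rw1z and Rzw2.
Valid on: G1.

G1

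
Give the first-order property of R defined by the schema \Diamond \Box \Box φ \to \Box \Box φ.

\forall x \forall y \forall z ((xRy \wedge x R^2 z) \to \exists w (y R^2 w \wedge z = w))

This is a Sahlqvist (Geach-type) schema ◇^1□^2φ → □^2◇^0φ.
Minimal-valuation argument: fix x; take any y with xR^1y and any z with xR^2z. Set V(φ) to the set of worlds R-reachable from y in exactly 2 steps. Then □^2φ holds at y, so the antecedent holds at x; validity forces ◇^0φ at z, giving a w with zR^0w and yR^2w.
First-order correspondent: \forall x \forall y \forall z ((xRy \wedge x R^2 z) \to \exists w (y R^2 w \wedge z = w)).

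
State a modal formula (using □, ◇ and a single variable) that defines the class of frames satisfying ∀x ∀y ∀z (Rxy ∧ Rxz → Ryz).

◇r → □◇r

The condition is the Euclidean property. The 5 schema ◇r → □◇r defines it.
Suppose ◇r→□◇r is valid. Take Rxy, Rxz and set V(r)={y}. Then ◇r at x, so □◇r at x, so ◇r at z, so some w with Rzw has r; w=y, i.e. Rzy. By symmetry of the argument, Ryz.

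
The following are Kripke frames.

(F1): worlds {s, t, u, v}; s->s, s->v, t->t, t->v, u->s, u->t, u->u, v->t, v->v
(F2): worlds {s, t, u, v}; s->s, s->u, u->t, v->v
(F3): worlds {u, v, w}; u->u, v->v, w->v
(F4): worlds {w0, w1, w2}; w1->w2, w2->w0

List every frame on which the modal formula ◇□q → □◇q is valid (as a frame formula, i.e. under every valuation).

(F1), (F3)

This is the axiom for convergence; its first-order frame correspondent is ∀x ∀y ∀z (Rxy ∧ Rxz → ∃w (Ryw ∧ Rzw)).
(F1): ✓.
(F2): fails — Rsu and Rss but u and s have no common successor.
(F3): ✓.
(F4): fails — Rw2w0 and Rw2w0 but w0 and w0 have no common successor.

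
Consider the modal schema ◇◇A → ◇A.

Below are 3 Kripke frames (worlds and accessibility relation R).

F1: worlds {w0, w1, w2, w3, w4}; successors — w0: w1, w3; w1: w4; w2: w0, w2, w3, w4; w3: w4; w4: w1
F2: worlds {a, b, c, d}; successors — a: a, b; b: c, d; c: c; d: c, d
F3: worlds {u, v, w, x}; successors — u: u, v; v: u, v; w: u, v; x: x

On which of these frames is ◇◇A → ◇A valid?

The schema corresponds to transitivity: ∀x ∀y ∀z (Rxy ∧ Ryz → Rxz).
F1: fails — Rw2w4 and Rw4w1 but not Rw2w1.
F2: fails — Rab and Rbc but not Rac.
F3: holds.

F3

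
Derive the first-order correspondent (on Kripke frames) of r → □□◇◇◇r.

∀x ∀z (xR²z → ∃w (x = w ∧ zR³w))

This is a Sahlqvist (Geach-type) schema ◇^0□^0r → □^2◇^3r.
Minimal-valuation argument: fix x; take any y with xR^0y and any z with xR^2z. Set V(r) to the set of worlds R-reachable from y in exactly 0 steps. Then □^0r holds at y, so the antecedent holds at x; validity forces ◇^3r at z, giving a w with zR^3w and yR^0w.
First-order correspondent: ∀x ∀z (xR²z → ∃w (x = w ∧ zR³w)).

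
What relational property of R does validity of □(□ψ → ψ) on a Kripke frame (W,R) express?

shift-reflexivity

Suppose □(□ψ→ψ) is valid. Take Rxy and set V(ψ)={w : Ryw}. Then at y, □ψ holds; since □(□ψ→ψ) at x, □ψ→ψ at y, so ψ at y, i.e. Ryy.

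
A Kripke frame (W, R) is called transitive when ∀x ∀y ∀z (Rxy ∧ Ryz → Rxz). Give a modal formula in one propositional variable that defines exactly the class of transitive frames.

□s → □□s

This is transitivity; the standard corresponding axiom is 4: □s → □□s.
Suppose □s→□□s is valid. Take Rxy, Ryz and set V(s)={w : Rxw}. Then □s at x, so □□s at x, so □s at y, so s at z, i.e. Rxz.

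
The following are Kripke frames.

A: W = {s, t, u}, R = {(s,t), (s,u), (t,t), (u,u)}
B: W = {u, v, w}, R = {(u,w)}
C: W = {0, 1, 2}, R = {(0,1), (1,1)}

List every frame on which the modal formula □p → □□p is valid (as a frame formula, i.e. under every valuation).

A, B, C

Frame correspondent (Sahlqvist): ∀x ∀y ∀z (Rxy ∧ Ryz → Rxz) — i.e. transitivity.
A: ✓.
B: ✓.
C: ✓.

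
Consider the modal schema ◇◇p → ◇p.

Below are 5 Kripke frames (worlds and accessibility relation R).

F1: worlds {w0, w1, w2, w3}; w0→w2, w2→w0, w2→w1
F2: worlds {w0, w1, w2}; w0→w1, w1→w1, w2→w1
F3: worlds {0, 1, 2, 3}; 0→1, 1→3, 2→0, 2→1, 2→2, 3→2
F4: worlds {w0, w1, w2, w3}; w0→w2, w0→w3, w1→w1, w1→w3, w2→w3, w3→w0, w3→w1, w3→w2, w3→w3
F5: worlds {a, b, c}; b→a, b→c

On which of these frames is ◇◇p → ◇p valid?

Frame correspondent (Sahlqvist): ∀x ∀y ∀z (Rxy ∧ Ryz → Rxz) — i.e. transitivity.
F1: fails — Rw0w2 and Rw2w0 but not Rw0w0.
F2: ✓.
F3: fails — R32 and R20 but not R30.
F4: fails — Rw1w3 and Rw3w0 but not Rw1w0.
F5: ✓.

F2, F5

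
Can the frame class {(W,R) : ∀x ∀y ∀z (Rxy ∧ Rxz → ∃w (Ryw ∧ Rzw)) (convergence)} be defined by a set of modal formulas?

Definable; ◇□q → □◇q defines it

This is a Sahlqvist condition; the .2 axiom ◇□q → □◇q defines it.
Suppose ◇□q→□◇q is valid. Take Rxy, Rxz and set V(q)={w : Ryw}. Then □q at y so ◇□q at x, so □◇q at x, so ◇q at z, giving w with Rzw and Ryw.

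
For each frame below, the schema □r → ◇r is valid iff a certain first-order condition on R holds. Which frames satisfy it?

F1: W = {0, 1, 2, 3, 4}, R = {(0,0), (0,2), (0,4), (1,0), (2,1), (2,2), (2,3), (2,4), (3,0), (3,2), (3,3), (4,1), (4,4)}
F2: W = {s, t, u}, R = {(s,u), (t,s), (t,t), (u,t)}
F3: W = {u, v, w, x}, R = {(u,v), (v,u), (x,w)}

Frame correspondent (Sahlqvist): ∀x ∃y Rxy — i.e. seriality.
F1: condition met.
F2: condition met.
F3: fails — world w has no successor.
Valid on: F1, F2.

F1, F2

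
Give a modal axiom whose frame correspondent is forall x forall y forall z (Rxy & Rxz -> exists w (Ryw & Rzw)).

◇□r → □◇r

This is convergence; the standard corresponding axiom is .2: ◇□r → □◇r.
Suppose ◇□r→□◇r is valid. Take Rxy, Rxz and set V(r)={w : Ryw}. Then □r at y so ◇□r at x, so □◇r at x, so ◇r at z, giving w with Rzw and Ryw.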